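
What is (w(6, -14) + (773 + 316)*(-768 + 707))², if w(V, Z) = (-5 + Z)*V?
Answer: 4427970849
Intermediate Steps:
w(V, Z) = V*(-5 + Z)
(w(6, -14) + (773 + 316)*(-768 + 707))² = (6*(-5 - 14) + (773 + 316)*(-768 + 707))² = (6*(-19) + 1089*(-61))² = (-114 - 66429)² = (-66543)² = 4427970849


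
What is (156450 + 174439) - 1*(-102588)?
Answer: 433477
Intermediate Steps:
(156450 + 174439) - 1*(-102588) = 330889 + 102588 = 433477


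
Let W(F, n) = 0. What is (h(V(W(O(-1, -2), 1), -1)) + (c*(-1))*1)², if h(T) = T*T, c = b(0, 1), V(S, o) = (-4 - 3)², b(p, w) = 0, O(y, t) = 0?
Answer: 5764801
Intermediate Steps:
V(S, o) = 49 (V(S, o) = (-7)² = 49)
c = 0
h(T) = T²
(h(V(W(O(-1, -2), 1), -1)) + (c*(-1))*1)² = (49² + (0*(-1))*1)² = (2401 + 0*1)² = (2401 + 0)² = 2401² = 5764801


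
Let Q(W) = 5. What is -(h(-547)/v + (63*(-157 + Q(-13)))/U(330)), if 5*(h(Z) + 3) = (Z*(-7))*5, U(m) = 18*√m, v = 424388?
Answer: -1913/212194 + 266*√330/165 ≈ 29.277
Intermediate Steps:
h(Z) = -3 - 7*Z (h(Z) = -3 + ((Z*(-7))*5)/5 = -3 + (-7*Z*5)/5 = -3 + (-35*Z)/5 = -3 - 7*Z)
-(h(-547)/v + (63*(-157 + Q(-13)))/U(330)) = -((-3 - 7*(-547))/424388 + (63*(-157 + 5))/((18*√330))) = -((-3 + 3829)*(1/424388) + (63*(-152))*(√330/5940)) = -(3826*(1/424388) - 266*√330/165) = -(1913/212194 - 266*√330/165) = -1913/212194 + 266*√330/165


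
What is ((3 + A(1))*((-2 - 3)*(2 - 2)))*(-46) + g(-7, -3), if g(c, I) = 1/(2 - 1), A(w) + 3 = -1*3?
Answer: 1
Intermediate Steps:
A(w) = -6 (A(w) = -3 - 1*3 = -3 - 3 = -6)
g(c, I) = 1 (g(c, I) = 1/1 = 1)
((3 + A(1))*((-2 - 3)*(2 - 2)))*(-46) + g(-7, -3) = ((3 - 6)*((-2 - 3)*(2 - 2)))*(-46) + 1 = -(-15)*0*(-46) + 1 = -3*0*(-46) + 1 = 0*(-46) + 1 = 0 + 1 = 1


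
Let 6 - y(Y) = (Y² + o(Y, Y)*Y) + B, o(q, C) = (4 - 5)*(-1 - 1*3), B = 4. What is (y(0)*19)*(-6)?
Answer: -228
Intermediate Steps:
o(q, C) = 4 (o(q, C) = -(-1 - 3) = -1*(-4) = 4)
y(Y) = 2 - Y² - 4*Y (y(Y) = 6 - ((Y² + 4*Y) + 4) = 6 - (4 + Y² + 4*Y) = 6 + (-4 - Y² - 4*Y) = 2 - Y² - 4*Y)
(y(0)*19)*(-6) = ((2 - 1*0² - 4*0)*19)*(-6) = ((2 - 1*0 + 0)*19)*(-6) = ((2 + 0 + 0)*19)*(-6) = (2*19)*(-6) = 38*(-6) = -228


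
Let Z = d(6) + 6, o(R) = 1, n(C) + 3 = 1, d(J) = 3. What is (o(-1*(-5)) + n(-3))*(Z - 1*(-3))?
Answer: -12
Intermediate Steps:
n(C) = -2 (n(C) = -3 + 1 = -2)
Z = 9 (Z = 3 + 6 = 9)
(o(-1*(-5)) + n(-3))*(Z - 1*(-3)) = (1 - 2)*(9 - 1*(-3)) = -(9 + 3) = -1*12 = -12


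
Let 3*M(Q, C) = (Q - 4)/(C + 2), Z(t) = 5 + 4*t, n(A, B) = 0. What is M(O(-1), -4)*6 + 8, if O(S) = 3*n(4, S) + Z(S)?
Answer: 11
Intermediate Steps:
O(S) = 5 + 4*S (O(S) = 3*0 + (5 + 4*S) = 0 + (5 + 4*S) = 5 + 4*S)
M(Q, C) = (-4 + Q)/(3*(2 + C)) (M(Q, C) = ((Q - 4)/(C + 2))/3 = ((-4 + Q)/(2 + C))/3 = (-4 + Q)/(3*(2 + C)))
M(O(-1), -4)*6 + 8 = ((-4 + (5 + 4*(-1)))/(3*(2 - 4)))*6 + 8 = ((⅓)*(-4 + (5 - 4))/(-2))*6 + 8 = ((⅓)*(-½)*(-4 + 1))*6 + 8 = ((⅓)*(-½)*(-3))*6 + 8 = (½)*6 + 8 = 3 + 8 = 11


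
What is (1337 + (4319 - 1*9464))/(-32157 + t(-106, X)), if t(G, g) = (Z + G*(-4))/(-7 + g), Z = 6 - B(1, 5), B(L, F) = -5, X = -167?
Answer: 7616/64319 ≈ 0.11841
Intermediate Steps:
Z = 11 (Z = 6 - 1*(-5) = 6 + 5 = 11)
t(G, g) = (11 - 4*G)/(-7 + g) (t(G, g) = (11 + G*(-4))/(-7 + g) = (11 - 4*G)/(-7 + g))
(1337 + (4319 - 1*9464))/(-32157 + t(-106, X)) = (1337 + (4319 - 1*9464))/(-32157 + (11 - 4*(-106))/(-7 - 167)) = (1337 + (4319 - 9464))/(-32157 + (11 + 424)/(-174)) = (1337 - 5145)/(-32157 - 1/174*435) = -3808/(-32157 - 5/2) = -3808/(-64319/2) = -3808*(-2/64319) = 7616/64319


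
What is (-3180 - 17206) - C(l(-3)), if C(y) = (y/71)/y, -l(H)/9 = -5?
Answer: -1447407/71 ≈ -20386.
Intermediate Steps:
l(H) = 45 (l(H) = -9*(-5) = 45)
C(y) = 1/71 (C(y) = (y*(1/71))/y = (y/71)/y = 1/71)
(-3180 - 17206) - C(l(-3)) = (-3180 - 17206) - 1*1/71 = -20386 - 1/71 = -1447407/71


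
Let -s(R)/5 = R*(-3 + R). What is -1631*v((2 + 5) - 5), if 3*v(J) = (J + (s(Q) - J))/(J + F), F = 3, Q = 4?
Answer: 6524/3 ≈ 2174.7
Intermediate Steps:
s(R) = -5*R*(-3 + R)
v(J) = -20/(3*(3 + J)) (v(J) = ((J + (5*4*(3 - 1*4) - J))/(J + 3))/3 = ((J + (5*4*(3 - 4) - J))/(3 + J))/3 = ((J + (5*4*(-1) - J))/(3 + J))/3 = ((J + (-20 - J))/(3 + J))/3 = (-20/(3 + J))/3 = -20/(3*(3 + J)))
-1631*v((2 + 5) - 5) = -(-32620)/(9 + 3*((2 + 5) - 5)) = -(-32620)/(9 + 3*(7 - 5)) = -(-32620)/(9 + 3*2) = -(-32620)/(9 + 6) = -(-32620)/15 = -1631*(-4/3) = 6524/3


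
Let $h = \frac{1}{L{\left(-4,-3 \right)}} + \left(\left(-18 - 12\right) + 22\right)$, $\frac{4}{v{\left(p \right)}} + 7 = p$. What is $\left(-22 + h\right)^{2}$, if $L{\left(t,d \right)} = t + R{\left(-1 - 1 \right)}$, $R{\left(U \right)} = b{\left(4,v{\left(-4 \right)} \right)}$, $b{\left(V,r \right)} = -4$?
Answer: $\frac{58081}{64} \approx 907.52$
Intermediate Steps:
$v{\left(p \right)} = \frac{4}{-7 + p}$
$R{\left(U \right)} = -4$
$L{\left(t,d \right)} = -4 + t$ ($L{\left(t,d \right)} = t - 4 = -4 + t$)
$h = - \frac{65}{8}$ ($h = \frac{1}{-4 - 4} + \left(\left(-18 - 12\right) + 22\right) = \frac{1}{-8} + \left(-30 + 22\right) = - \frac{1}{8} - 8 = - \frac{65}{8} \approx -8.125$)
$\left(-22 + h\right)^{2} = \left(-22 - \frac{65}{8}\right)^{2} = \left(- \frac{241}{8}\right)^{2} = \frac{58081}{64}$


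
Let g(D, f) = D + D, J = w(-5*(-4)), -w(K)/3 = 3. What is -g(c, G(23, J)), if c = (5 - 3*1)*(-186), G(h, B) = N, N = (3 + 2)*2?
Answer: 744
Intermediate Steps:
w(K) = -9 (w(K) = -3*3 = -9)
J = -9
N = 10 (N = 5*2 = 10)
G(h, B) = 10
c = -372 (c = (5 - 3)*(-186) = 2*(-186) = -372)
g(D, f) = 2*D
-g(c, G(23, J)) = -2*(-372) = -1*(-744) = 744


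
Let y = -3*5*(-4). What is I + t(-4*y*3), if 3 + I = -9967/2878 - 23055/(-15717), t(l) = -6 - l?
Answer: 10690245979/15077842 ≈ 709.00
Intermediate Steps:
y = 60 (y = -15*(-4) = 60)
I = -75333209/15077842 (I = -3 + (-9967/2878 - 23055/(-15717)) = -3 + (-9967*1/2878 - 23055*(-1/15717)) = -3 + (-9967/2878 + 7685/5239) = -3 - 30099683/15077842 = -75333209/15077842 ≈ -4.9963)
I + t(-4*y*3) = -75333209/15077842 + (-6 - (-4*60)*3) = -75333209/15077842 + (-6 - (-240)*3) = -75333209/15077842 + (-6 - 1*(-720)) = -75333209/15077842 + (-6 + 720) = -75333209/15077842 + 714 = 10690245979/15077842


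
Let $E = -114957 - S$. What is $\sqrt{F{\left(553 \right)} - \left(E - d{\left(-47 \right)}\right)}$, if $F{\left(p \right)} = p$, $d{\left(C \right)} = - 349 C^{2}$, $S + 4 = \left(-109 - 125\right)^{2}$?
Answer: $i \sqrt{600679} \approx 775.04 i$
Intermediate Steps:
$S = 54752$ ($S = -4 + \left(-109 - 125\right)^{2} = -4 + \left(-234\right)^{2} = -4 + 54756 = 54752$)
$E = -169709$ ($E = -114957 - 54752 = -169709$)
$\sqrt{F{\left(553 \right)} - \left(E - d{\left(-47 \right)}\right)} = \sqrt{553 - \left(-169709 + 349 \left(-47\right)^{2}\right)} = \sqrt{553 + \left(\left(-349\right) 2209 + 169709\right)} = \sqrt{553 + \left(-770941 + 169709\right)} = \sqrt{553 - 601232} = \sqrt{-600679} = i \sqrt{600679}$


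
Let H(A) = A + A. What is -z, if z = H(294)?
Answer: -588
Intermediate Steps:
H(A) = 2*A
z = 588 (z = 2*294 = 588)
-z = -1*588 = -588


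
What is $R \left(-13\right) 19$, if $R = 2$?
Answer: $-494$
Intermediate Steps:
$R \left(-13\right) 19 = 2 \left(-13\right) 19 = \left(-26\right) 19 = -494$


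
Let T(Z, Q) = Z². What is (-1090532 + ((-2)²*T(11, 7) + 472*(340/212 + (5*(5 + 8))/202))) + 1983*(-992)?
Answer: -16360240812/5353 ≈ -3.0563e+6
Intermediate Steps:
(-1090532 + ((-2)²*T(11, 7) + 472*(340/212 + (5*(5 + 8))/202))) + 1983*(-992) = (-1090532 + ((-2)²*11² + 472*(340/212 + (5*(5 + 8))/202))) + 1983*(-992) = (-1090532 + (4*121 + 472*(340*(1/212) + (5*13)*(1/202)))) - 1967136 = (-1090532 + (484 + 472*(85/53 + 65*(1/202)))) - 1967136 = (-1090532 + (484 + 472*(85/53 + 65/202))) - 1967136 = (-1090532 + (484 + 472*(20615/10706))) - 1967136 = (-1090532 + (484 + 4865140/5353)) - 1967136 = (-1090532 + 7455992/5353) - 1967136 = -5830161804/5353 - 1967136 = -16360240812/5353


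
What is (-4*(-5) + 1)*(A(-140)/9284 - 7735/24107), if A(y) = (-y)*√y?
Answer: -162435/24107 + 1470*I*√35/2321 ≈ -6.7381 + 3.7469*I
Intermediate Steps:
A(y) = -y^(3/2)
(-4*(-5) + 1)*(A(-140)/9284 - 7735/24107) = (-4*(-5) + 1)*(-(-140)^(3/2)/9284 - 7735/24107) = (20 + 1)*(-(-280)*I*√35*(1/9284) - 7735*1/24107) = 21*((280*I*√35)*(1/9284) - 7735/24107) = 21*(70*I*√35/2321 - 7735/24107) = 21*(-7735/24107 + 70*I*√35/2321) = -162435/24107 + 1470*I*√35/2321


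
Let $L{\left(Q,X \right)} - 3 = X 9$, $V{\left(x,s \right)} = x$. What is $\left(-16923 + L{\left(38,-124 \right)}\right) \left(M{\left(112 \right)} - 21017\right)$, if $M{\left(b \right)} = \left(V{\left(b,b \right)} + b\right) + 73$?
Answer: $373705920$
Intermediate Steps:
$M{\left(b \right)} = 73 + 2 b$ ($M{\left(b \right)} = \left(b + b\right) + 73 = 2 b + 73 = 73 + 2 b$)
$L{\left(Q,X \right)} = 3 + 9 X$ ($L{\left(Q,X \right)} = 3 + X 9 = 3 + 9 X$)
$\left(-16923 + L{\left(38,-124 \right)}\right) \left(M{\left(112 \right)} - 21017\right) = \left(-16923 + \left(3 + 9 \left(-124\right)\right)\right) \left(\left(73 + 2 \cdot 112\right) - 21017\right) = \left(-16923 + \left(3 - 1116\right)\right) \left(\left(73 + 224\right) - 21017\right) = \left(-16923 - 1113\right) \left(297 - 21017\right) = \left(-18036\right) \left(-20720\right) = 373705920$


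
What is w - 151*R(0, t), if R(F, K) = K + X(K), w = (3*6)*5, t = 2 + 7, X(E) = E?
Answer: -2628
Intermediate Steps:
t = 9
w = 90 (w = 18*5 = 90)
R(F, K) = 2*K (R(F, K) = K + K = 2*K)
w - 151*R(0, t) = 90 - 302*9 = 90 - 151*18 = 90 - 2718 = -2628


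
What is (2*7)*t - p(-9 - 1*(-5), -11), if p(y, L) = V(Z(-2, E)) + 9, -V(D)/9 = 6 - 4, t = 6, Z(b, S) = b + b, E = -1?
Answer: 93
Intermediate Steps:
Z(b, S) = 2*b
V(D) = -18 (V(D) = -9*(6 - 4) = -9*2 = -18)
p(y, L) = -9 (p(y, L) = -18 + 9 = -9)
(2*7)*t - p(-9 - 1*(-5), -11) = (2*7)*6 - 1*(-9) = 14*6 + 9 = 84 + 9 = 93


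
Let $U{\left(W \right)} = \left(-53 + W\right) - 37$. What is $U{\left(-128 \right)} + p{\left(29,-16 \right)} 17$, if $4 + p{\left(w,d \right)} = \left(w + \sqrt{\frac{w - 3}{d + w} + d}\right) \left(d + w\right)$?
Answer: $6123 + 221 i \sqrt{14} \approx 6123.0 + 826.91 i$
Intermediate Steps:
$p{\left(w,d \right)} = -4 + \left(d + w\right) \left(w + \sqrt{d + \frac{-3 + w}{d + w}}\right)$ ($p{\left(w,d \right)} = -4 + \left(w + \sqrt{\frac{w - 3}{d + w} + d}\right) \left(d + w\right) = -4 + \left(w + \sqrt{\frac{-3 + w}{d + w} + d}\right) \left(d + w\right) = -4 + \left(w + \sqrt{d + \frac{-3 + w}{d + w}}\right) \left(d + w\right) = -4 + \left(d + w\right) \left(w + \sqrt{d + \frac{-3 + w}{d + w}}\right)$)
$U{\left(W \right)} = -90 + W$
$U{\left(-128 \right)} + p{\left(29,-16 \right)} 17 = \left(-90 - 128\right) + \left(-4 + 29^{2} - 464 - 16 \sqrt{\frac{-3 + 29 - 16 \left(-16 + 29\right)}{-16 + 29}} + 29 \sqrt{\frac{-3 + 29 - 16 \left(-16 + 29\right)}{-16 + 29}}\right) 17 = -218 + \left(-4 + 841 - 464 - 16 \sqrt{\frac{-3 + 29 - 208}{13}} + 29 \sqrt{\frac{-3 + 29 - 208}{13}}\right) 17 = -218 + \left(-4 + 841 - 464 - 16 \sqrt{\frac{1}{13} \left(-182\right)} + 29 \sqrt{\frac{1}{13} \left(-182\right)}\right) 17 = -218 + \left(-4 + 841 - 464 - 16 \sqrt{-14} + 29 \sqrt{-14}\right) 17 = -218 + \left(-4 + 841 - 464 - 16 i \sqrt{14} + 29 i \sqrt{14}\right) 17 = -218 + \left(373 + 13 i \sqrt{14}\right) 17 = -218 + \left(6341 + 221 i \sqrt{14}\right) = 6123 + 221 i \sqrt{14}$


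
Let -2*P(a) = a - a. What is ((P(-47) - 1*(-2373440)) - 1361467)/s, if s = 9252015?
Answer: 1011973/9252015 ≈ 0.10938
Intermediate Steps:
P(a) = 0 (P(a) = -(a - a)/2 = -½*0 = 0)
((P(-47) - 1*(-2373440)) - 1361467)/s = ((0 - 1*(-2373440)) - 1361467)/9252015 = ((0 + 2373440) - 1361467)*(1/9252015) = (2373440 - 1361467)*(1/9252015) = 1011973*(1/9252015) = 1011973/9252015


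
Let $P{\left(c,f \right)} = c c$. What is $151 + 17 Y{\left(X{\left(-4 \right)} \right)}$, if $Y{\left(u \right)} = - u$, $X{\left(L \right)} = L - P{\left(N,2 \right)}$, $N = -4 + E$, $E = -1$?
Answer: $644$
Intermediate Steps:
$N = -5$ ($N = -4 - 1 = -5$)
$P{\left(c,f \right)} = c^{2}$
$X{\left(L \right)} = -25 + L$ ($X{\left(L \right)} = L - \left(-5\right)^{2} = L - 25 = -25 + L$)
$151 + 17 Y{\left(X{\left(-4 \right)} \right)} = 151 + 17 \left(- (-25 - 4)\right) = 151 + 17 \left(\left(-1\right) \left(-29\right)\right) = 151 + 17 \cdot 29 = 151 + 493 = 644$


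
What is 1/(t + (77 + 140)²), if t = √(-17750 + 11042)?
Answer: 47089/2217380629 - 2*I*√1677/2217380629 ≈ 2.1236e-5 - 3.6937e-8*I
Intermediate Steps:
t = 2*I*√1677 (t = √(-6708) = 2*I*√1677 ≈ 81.902*I)
1/(t + (77 + 140)²) = 1/(2*I*√1677 + (77 + 140)²) = 1/(2*I*√1677 + 217²) = 1/(2*I*√1677 + 47089) = 1/(47089 + 2*I*√1677)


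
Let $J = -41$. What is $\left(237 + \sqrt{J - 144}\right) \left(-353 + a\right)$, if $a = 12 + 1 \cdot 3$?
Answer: $-80106 - 338 i \sqrt{185} \approx -80106.0 - 4597.3 i$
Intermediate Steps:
$a = 15$ ($a = 12 + 3 = 15$)
$\left(237 + \sqrt{J - 144}\right) \left(-353 + a\right) = \left(237 + \sqrt{-41 - 144}\right) \left(-353 + 15\right) = \left(237 + \sqrt{-185}\right) \left(-338\right) = \left(237 + i \sqrt{185}\right) \left(-338\right) = -80106 - 338 i \sqrt{185}$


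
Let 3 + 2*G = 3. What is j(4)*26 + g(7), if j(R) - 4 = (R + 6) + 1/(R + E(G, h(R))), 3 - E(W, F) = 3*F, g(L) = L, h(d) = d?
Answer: 1829/5 ≈ 365.80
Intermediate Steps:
G = 0 (G = -3/2 + (½)*3 = -3/2 + 3/2 = 0)
E(W, F) = 3 - 3*F
j(R) = 10 + R + 1/(3 - 2*R) (j(R) = 4 + ((R + 6) + 1/(R + (3 - 3*R))) = 4 + ((6 + R) + 1/(3 - 2*R)) = 4 + (6 + R + 1/(3 - 2*R)) = 10 + R + 1/(3 - 2*R))
j(4)*26 + g(7) = ((-31 + 2*4² + 17*4)/(-3 + 2*4))*26 + 7 = ((-31 + 2*16 + 68)/(-3 + 8))*26 + 7 = ((-31 + 32 + 68)/5)*26 + 7 = ((⅕)*69)*26 + 7 = (69/5)*26 + 7 = 1794/5 + 7 = 1829/5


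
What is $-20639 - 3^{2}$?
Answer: $-20648$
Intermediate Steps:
$-20639 - 3^{2} = -20639 - 9 = -20648$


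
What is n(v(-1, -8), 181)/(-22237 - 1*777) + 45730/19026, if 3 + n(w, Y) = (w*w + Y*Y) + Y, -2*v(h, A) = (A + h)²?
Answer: 789050819/875728728 ≈ 0.90102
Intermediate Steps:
v(h, A) = -(A + h)²/2
n(w, Y) = -3 + Y + Y² + w² (n(w, Y) = -3 + ((w*w + Y*Y) + Y) = -3 + ((w² + Y²) + Y) = -3 + ((Y² + w²) + Y) = -3 + (Y + Y² + w²) = -3 + Y + Y² + w²)
n(v(-1, -8), 181)/(-22237 - 1*777) + 45730/19026 = (-3 + 181 + 181² + (-(-8 - 1)²/2)²)/(-22237 - 1*777) + 45730/19026 = (-3 + 181 + 32761 + (-½*(-9)²)²)/(-22237 - 777) + 45730*(1/19026) = (-3 + 181 + 32761 + (-½*81)²)/(-23014) + 22865/9513 = (-3 + 181 + 32761 + (-81/2)²)*(-1/23014) + 22865/9513 = (-3 + 181 + 32761 + 6561/4)*(-1/23014) + 22865/9513 = (138317/4)*(-1/23014) + 22865/9513 = -138317/92056 + 22865/9513 = 789050819/875728728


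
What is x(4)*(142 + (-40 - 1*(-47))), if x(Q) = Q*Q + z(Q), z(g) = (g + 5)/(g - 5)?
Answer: 1043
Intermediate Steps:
z(g) = (5 + g)/(-5 + g)
x(Q) = Q**2 + (5 + Q)/(-5 + Q) (x(Q) = Q*Q + (5 + Q)/(-5 + Q) = Q**2 + (5 + Q)/(-5 + Q))
x(4)*(142 + (-40 - 1*(-47))) = ((5 + 4 + 4**2*(-5 + 4))/(-5 + 4))*(142 + (-40 - 1*(-47))) = ((5 + 4 + 16*(-1))/(-1))*(142 + (-40 + 47)) = (-(5 + 4 - 16))*(142 + 7) = -1*(-7)*149 = 7*149 = 1043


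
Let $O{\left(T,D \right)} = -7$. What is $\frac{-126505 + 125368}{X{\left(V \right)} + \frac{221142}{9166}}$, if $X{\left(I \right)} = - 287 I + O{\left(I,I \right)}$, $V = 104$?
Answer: $\frac{5210871}{136714894} \approx 0.038115$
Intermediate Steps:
$X{\left(I \right)} = -7 - 287 I$ ($X{\left(I \right)} = - 287 I - 7 = -7 - 287 I$)
$\frac{-126505 + 125368}{X{\left(V \right)} + \frac{221142}{9166}} = \frac{-126505 + 125368}{\left(-7 - 29848\right) + \frac{221142}{9166}} = - \frac{1137}{\left(-7 - 29848\right) + 221142 \cdot \frac{1}{9166}} = - \frac{1137}{-29855 + \frac{110571}{4583}} = - \frac{1137}{- \frac{136714894}{4583}} = \left(-1137\right) \left(- \frac{4583}{136714894}\right) = \frac{5210871}{136714894}$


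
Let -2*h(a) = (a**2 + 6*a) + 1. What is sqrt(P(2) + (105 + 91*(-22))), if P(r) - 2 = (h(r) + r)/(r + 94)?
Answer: I*sqrt(1091559)/24 ≈ 43.532*I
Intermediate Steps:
h(a) = -1/2 - 3*a - a**2/2 (h(a) = -((a**2 + 6*a) + 1)/2 = -(1 + a**2 + 6*a)/2 = -1/2 - 3*a - a**2/2)
P(r) = 2 + (-1/2 - 2*r - r**2/2)/(94 + r) (P(r) = 2 + ((-1/2 - 3*r - r**2/2) + r)/(r + 94) = 2 + (-1/2 - 2*r - r**2/2)/(94 + r))
sqrt(P(2) + (105 + 91*(-22))) = sqrt((375 - 1*2**2)/(2*(94 + 2)) + (105 + 91*(-22))) = sqrt((1/2)*(375 - 1*4)/96 + (105 - 2002)) = sqrt((1/2)*(1/96)*(375 - 4) - 1897) = sqrt((1/2)*(1/96)*371 - 1897) = sqrt(371/192 - 1897) = sqrt(-363853/192) = I*sqrt(1091559)/24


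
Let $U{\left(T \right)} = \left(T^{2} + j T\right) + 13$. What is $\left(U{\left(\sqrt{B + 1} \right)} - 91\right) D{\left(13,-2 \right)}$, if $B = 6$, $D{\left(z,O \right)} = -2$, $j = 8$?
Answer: $142 - 16 \sqrt{7} \approx 99.668$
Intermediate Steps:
$U{\left(T \right)} = 13 + T^{2} + 8 T$ ($U{\left(T \right)} = \left(T^{2} + 8 T\right) + 13 = 13 + T^{2} + 8 T$)
$\left(U{\left(\sqrt{B + 1} \right)} - 91\right) D{\left(13,-2 \right)} = \left(\left(13 + \left(\sqrt{6 + 1}\right)^{2} + 8 \sqrt{6 + 1}\right) - 91\right) \left(-2\right) = \left(\left(13 + \left(\sqrt{7}\right)^{2} + 8 \sqrt{7}\right) - 91\right) \left(-2\right) = \left(\left(13 + 7 + 8 \sqrt{7}\right) - 91\right) \left(-2\right) = \left(\left(20 + 8 \sqrt{7}\right) - 91\right) \left(-2\right) = \left(-71 + 8 \sqrt{7}\right) \left(-2\right) = 142 - 16 \sqrt{7}$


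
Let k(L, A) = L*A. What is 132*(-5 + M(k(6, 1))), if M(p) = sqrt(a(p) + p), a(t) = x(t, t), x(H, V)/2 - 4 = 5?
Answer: -660 + 264*sqrt(6) ≈ -13.335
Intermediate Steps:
k(L, A) = A*L
x(H, V) = 18 (x(H, V) = 8 + 2*5 = 8 + 10 = 18)
a(t) = 18
M(p) = sqrt(18 + p)
132*(-5 + M(k(6, 1))) = 132*(-5 + sqrt(18 + 1*6)) = 132*(-5 + sqrt(18 + 6)) = 132*(-5 + sqrt(24)) = 132*(-5 + 2*sqrt(6)) = -660 + 264*sqrt(6)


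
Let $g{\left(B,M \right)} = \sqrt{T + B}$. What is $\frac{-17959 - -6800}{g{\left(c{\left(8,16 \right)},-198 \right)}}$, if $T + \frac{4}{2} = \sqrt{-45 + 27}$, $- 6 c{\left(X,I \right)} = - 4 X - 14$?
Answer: $- \frac{11159 \sqrt{3}}{\sqrt{17 + 9 i \sqrt{2}}} \approx -3979.5 + 1324.6 i$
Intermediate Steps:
$c{\left(X,I \right)} = \frac{7}{3} + \frac{2 X}{3}$ ($c{\left(X,I \right)} = - \frac{- 4 X - 14}{6} = - \frac{-14 - 4 X}{6} = \frac{7}{3} + \frac{2 X}{3}$)
$T = -2 + 3 i \sqrt{2}$ ($T = -2 + \sqrt{-45 + 27} = -2 + \sqrt{-18} = -2 + 3 i \sqrt{2} \approx -2.0 + 4.2426 i$)
$g{\left(B,M \right)} = \sqrt{-2 + B + 3 i \sqrt{2}}$ ($g{\left(B,M \right)} = \sqrt{\left(-2 + 3 i \sqrt{2}\right) + B} = \sqrt{-2 + B + 3 i \sqrt{2}}$)
$\frac{-17959 - -6800}{g{\left(c{\left(8,16 \right)},-198 \right)}} = \frac{-17959 - -6800}{\sqrt{-2 + \left(\frac{7}{3} + \frac{2}{3} \cdot 8\right) + 3 i \sqrt{2}}} = \frac{-17959 + 6800}{\sqrt{-2 + \left(\frac{7}{3} + \frac{16}{3}\right) + 3 i \sqrt{2}}} = - \frac{11159}{\sqrt{-2 + \frac{23}{3} + 3 i \sqrt{2}}} = - \frac{11159}{\sqrt{\frac{17}{3} + 3 i \sqrt{2}}}$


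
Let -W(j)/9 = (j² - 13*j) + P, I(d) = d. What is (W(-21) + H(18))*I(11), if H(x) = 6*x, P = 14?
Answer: -70884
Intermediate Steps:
W(j) = -126 - 9*j² + 117*j (W(j) = -9*((j² - 13*j) + 14) = -9*(14 + j² - 13*j) = -126 - 9*j² + 117*j)
(W(-21) + H(18))*I(11) = ((-126 - 9*(-21)² + 117*(-21)) + 6*18)*11 = ((-126 - 9*441 - 2457) + 108)*11 = ((-126 - 3969 - 2457) + 108)*11 = (-6552 + 108)*11 = -6444*11 = -70884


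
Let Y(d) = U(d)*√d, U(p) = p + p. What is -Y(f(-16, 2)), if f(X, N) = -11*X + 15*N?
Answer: -412*√206 ≈ -5913.3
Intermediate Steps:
U(p) = 2*p
Y(d) = 2*d^(3/2) (Y(d) = (2*d)*√d = 2*d^(3/2))
-Y(f(-16, 2)) = -2*(-11*(-16) + 15*2)^(3/2) = -2*(176 + 30)^(3/2) = -2*206^(3/2) = -2*206*√206 = -412*√206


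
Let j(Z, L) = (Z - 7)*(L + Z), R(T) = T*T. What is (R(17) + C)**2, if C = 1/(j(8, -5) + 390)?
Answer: 12899962084/154449 ≈ 83523.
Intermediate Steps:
R(T) = T**2
j(Z, L) = (-7 + Z)*(L + Z)
C = 1/393 (C = 1/((8**2 - 7*(-5) - 7*8 - 5*8) + 390) = 1/((64 + 35 - 56 - 40) + 390) = 1/(3 + 390) = 1/393 ≈ 0.0025445)
(R(17) + C)**2 = (17**2 + 1/393)**2 = (289 + 1/393)**2 = (113578/393)**2 = 12899962084/154449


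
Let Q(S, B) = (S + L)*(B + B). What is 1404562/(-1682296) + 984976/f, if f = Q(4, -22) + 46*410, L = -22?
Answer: 203677341559/4132560124 ≈ 49.286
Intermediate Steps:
Q(S, B) = 2*B*(-22 + S) (Q(S, B) = (S - 22)*(B + B) = (-22 + S)*(2*B) = 2*B*(-22 + S))
f = 19652 (f = 2*(-22)*(-22 + 4) + 46*410 = 2*(-22)*(-18) + 18860 = 792 + 18860 = 19652)
1404562/(-1682296) + 984976/f = 1404562/(-1682296) + 984976/19652 = 1404562*(-1/1682296) + 984976*(1/19652) = -702281/841148 + 246244/4913 = 203677341559/4132560124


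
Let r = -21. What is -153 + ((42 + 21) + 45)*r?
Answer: -2421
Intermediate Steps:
-153 + ((42 + 21) + 45)*r = -153 + ((42 + 21) + 45)*(-21) = -153 + (63 + 45)*(-21) = -153 + 108*(-21) = -153 - 2268 = -2421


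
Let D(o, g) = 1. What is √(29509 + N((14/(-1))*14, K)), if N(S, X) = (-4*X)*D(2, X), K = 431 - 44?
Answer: √27961 ≈ 167.22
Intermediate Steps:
K = 387
N(S, X) = -4*X (N(S, X) = -4*X*1 = -4*X)
√(29509 + N((14/(-1))*14, K)) = √(29509 - 4*387) = √(29509 - 1548) = √27961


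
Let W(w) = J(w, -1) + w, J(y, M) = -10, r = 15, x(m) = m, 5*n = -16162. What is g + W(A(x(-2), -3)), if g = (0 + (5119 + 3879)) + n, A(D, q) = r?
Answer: 28853/5 ≈ 5770.6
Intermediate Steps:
n = -16162/5 (n = (⅕)*(-16162) = -16162/5 ≈ -3232.4)
A(D, q) = 15
W(w) = -10 + w
g = 28828/5 (g = (0 + (5119 + 3879)) - 16162/5 = (0 + 8998) - 16162/5 = 8998 - 16162/5 = 28828/5 ≈ 5765.6)
g + W(A(x(-2), -3)) = 28828/5 + (-10 + 15) = 28828/5 + 5 = 28853/5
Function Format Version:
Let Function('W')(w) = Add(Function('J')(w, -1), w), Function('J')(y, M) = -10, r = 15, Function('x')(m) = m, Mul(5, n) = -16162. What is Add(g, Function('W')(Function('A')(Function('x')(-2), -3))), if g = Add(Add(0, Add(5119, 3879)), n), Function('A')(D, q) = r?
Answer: Rational(28853, 5) ≈ 5770.6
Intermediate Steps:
n = Rational(-16162, 5) (n = Mul(Rational(1, 5), -16162) = Rational(-16162, 5) ≈ -3232.4)
Function('A')(D, q) = 15
Function('W')(w) = Add(-10, w)
g = Rational(28828, 5) (g = Add(Add(0, Add(5119, 3879)), Rational(-16162, 5)) = Add(Add(0, 8998), Rational(-16162, 5)) = Add(8998, Rational(-16162, 5)) = Rational(28828, 5) ≈ 5765.6)
Add(g, Function('W')(Function('A')(Function('x')(-2), -3))) = Add(Rational(28828, 5), Add(-10, 15)) = Add(Rational(28828, 5), 5) = Rational(28853, 5)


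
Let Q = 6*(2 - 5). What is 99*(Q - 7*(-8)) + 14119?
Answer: 17881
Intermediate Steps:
Q = -18 (Q = 6*(-3) = -18)
99*(Q - 7*(-8)) + 14119 = 99*(-18 - 7*(-8)) + 14119 = 99*(-18 + 56) + 14119 = 99*38 + 14119 = 3762 + 14119 = 17881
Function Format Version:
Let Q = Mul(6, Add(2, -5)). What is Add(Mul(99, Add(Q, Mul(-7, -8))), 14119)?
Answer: 17881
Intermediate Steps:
Q = -18 (Q = Mul(6, -3) = -18)
Add(Mul(99, Add(Q, Mul(-7, -8))), 14119) = Add(Mul(99, Add(-18, Mul(-7, -8))), 14119) = Add(Mul(99, Add(-18, 56)), 14119) = Add(Mul(99, 38), 14119) = Add(3762, 14119) = 17881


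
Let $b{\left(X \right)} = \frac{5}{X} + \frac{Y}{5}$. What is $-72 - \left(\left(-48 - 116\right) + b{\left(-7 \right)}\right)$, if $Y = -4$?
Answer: $\frac{3273}{35} \approx 93.514$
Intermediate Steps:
$b{\left(X \right)} = - \frac{4}{5} + \frac{5}{X}$ ($b{\left(X \right)} = \frac{5}{X} - \frac{4}{5} = - \frac{4}{5} + \frac{5}{X}$)
$-72 - \left(\left(-48 - 116\right) + b{\left(-7 \right)}\right) = -72 - \left(\left(-48 - 116\right) - \left(\frac{4}{5} - \frac{5}{-7}\right)\right) = -72 - \left(-164 + \left(- \frac{4}{5} + 5 \left(- \frac{1}{7}\right)\right)\right) = -72 - \left(-164 - \frac{53}{35}\right) = -72 - - \frac{5793}{35} = -72 + \frac{5793}{35} = \frac{3273}{35}$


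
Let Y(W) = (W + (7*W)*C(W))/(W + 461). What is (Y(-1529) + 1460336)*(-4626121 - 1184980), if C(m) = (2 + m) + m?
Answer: -8873156124431909/1068 ≈ -8.3082e+12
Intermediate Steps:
C(m) = 2 + 2*m
Y(W) = (W + 7*W*(2 + 2*W))/(461 + W) (Y(W) = (W + (7*W)*(2 + 2*W))/(W + 461) = (W + 7*W*(2 + 2*W))/(461 + W))
(Y(-1529) + 1460336)*(-4626121 - 1184980) = (-1529*(15 + 14*(-1529))/(461 - 1529) + 1460336)*(-4626121 - 1184980) = (-1529*(15 - 21406)/(-1068) + 1460336)*(-5811101) = (-1529*(-1/1068)*(-21391) + 1460336)*(-5811101) = (-32706839/1068 + 1460336)*(-5811101) = (1526932009/1068)*(-5811101) = -8873156124431909/1068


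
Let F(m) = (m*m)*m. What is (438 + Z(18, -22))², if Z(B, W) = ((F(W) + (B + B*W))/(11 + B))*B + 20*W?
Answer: 39412572676/841 ≈ 4.6864e+7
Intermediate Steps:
F(m) = m³ (F(m) = m²*m = m³)
Z(B, W) = 20*W + B*(B + W³ + B*W)/(11 + B) (Z(B, W) = ((W³ + (B + B*W))/(11 + B))*B + 20*W = ((B + W³ + B*W)/(11 + B))*B + 20*W = B*(B + W³ + B*W)/(11 + B) + 20*W = 20*W + B*(B + W³ + B*W)/(11 + B))
(438 + Z(18, -22))² = (438 + (18² + 220*(-22) + 18*(-22)³ - 22*18² + 20*18*(-22))/(11 + 18))² = (438 + (324 - 4840 + 18*(-10648) - 22*324 - 7920)/29)² = (438 + (324 - 4840 - 191664 - 7128 - 7920)/29)² = (438 + (1/29)*(-211228))² = (438 - 211228/29)² = (-198526/29)² = 39412572676/841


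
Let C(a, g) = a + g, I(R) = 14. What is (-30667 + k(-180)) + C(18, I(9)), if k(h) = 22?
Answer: -30613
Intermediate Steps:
(-30667 + k(-180)) + C(18, I(9)) = (-30667 + 22) + (18 + 14) = -30645 + 32 = -30613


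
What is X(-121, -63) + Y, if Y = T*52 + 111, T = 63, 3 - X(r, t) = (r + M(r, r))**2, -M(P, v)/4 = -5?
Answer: -6811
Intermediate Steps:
M(P, v) = 20 (M(P, v) = -4*(-5) = 20)
X(r, t) = 3 - (20 + r)**2 (X(r, t) = 3 - (r + 20)**2 = 3 - (20 + r)**2)
Y = 3387 (Y = 63*52 + 111 = 3276 + 111 = 3387)
X(-121, -63) + Y = (3 - (20 - 121)**2) + 3387 = (3 - 1*(-101)**2) + 3387 = (3 - 1*10201) + 3387 = (3 - 10201) + 3387 = -10198 + 3387 = -6811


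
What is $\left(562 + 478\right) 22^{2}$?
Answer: $503360$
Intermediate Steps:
$\left(562 + 478\right) 22^{2} = 1040 \cdot 484 = 503360$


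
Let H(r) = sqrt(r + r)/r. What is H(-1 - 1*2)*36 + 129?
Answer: 129 - 12*I*sqrt(6) ≈ 129.0 - 29.394*I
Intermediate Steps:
H(r) = sqrt(2)/sqrt(r) (H(r) = sqrt(2*r)/r = (sqrt(2)*sqrt(r))/r = sqrt(2)/sqrt(r))
H(-1 - 1*2)*36 + 129 = (sqrt(2)/sqrt(-1 - 1*2))*36 + 129 = (sqrt(2)/sqrt(-1 - 2))*36 + 129 = (sqrt(2)/sqrt(-3))*36 + 129 = (sqrt(2)*(-I*sqrt(3)/3))*36 + 129 = -I*sqrt(6)/3*36 + 129 = -12*I*sqrt(6) + 129 = 129 - 12*I*sqrt(6)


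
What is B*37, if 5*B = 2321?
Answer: 85877/5 ≈ 17175.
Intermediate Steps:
B = 2321/5 (B = (1/5)*2321 = 2321/5 ≈ 464.20)
B*37 = (2321/5)*37 = 85877/5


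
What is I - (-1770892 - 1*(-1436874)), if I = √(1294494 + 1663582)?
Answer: 334018 + 2*√739519 ≈ 3.3574e+5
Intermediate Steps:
I = 2*√739519 (I = √2958076 = 2*√739519 ≈ 1719.9)
I - (-1770892 - 1*(-1436874)) = 2*√739519 - (-1770892 - 1*(-1436874)) = 2*√739519 - (-1770892 + 1436874) = 2*√739519 - 1*(-334018) = 2*√739519 + 334018 = 334018 + 2*√739519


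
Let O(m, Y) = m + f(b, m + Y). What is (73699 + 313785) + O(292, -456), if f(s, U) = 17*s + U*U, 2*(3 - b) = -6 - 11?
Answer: 829735/2 ≈ 4.1487e+5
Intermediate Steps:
b = 23/2 (b = 3 - (-6 - 11)/2 = 3 - ½*(-17) = 3 + 17/2 = 23/2 ≈ 11.500)
f(s, U) = U² + 17*s (f(s, U) = 17*s + U² = U² + 17*s)
O(m, Y) = 391/2 + m + (Y + m)² (O(m, Y) = m + ((m + Y)² + 17*(23/2)) = m + ((Y + m)² + 391/2) = m + (391/2 + (Y + m)²) = 391/2 + m + (Y + m)²)
(73699 + 313785) + O(292, -456) = (73699 + 313785) + (391/2 + 292 + (-456 + 292)²) = 387484 + (391/2 + 292 + (-164)²) = 387484 + (391/2 + 292 + 26896) = 387484 + 54767/2 = 829735/2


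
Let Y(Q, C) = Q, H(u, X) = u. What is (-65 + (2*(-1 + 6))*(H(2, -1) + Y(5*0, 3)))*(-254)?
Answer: 11430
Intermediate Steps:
(-65 + (2*(-1 + 6))*(H(2, -1) + Y(5*0, 3)))*(-254) = (-65 + (2*(-1 + 6))*(2 + 5*0))*(-254) = (-65 + (2*5)*(2 + 0))*(-254) = (-65 + 10*2)*(-254) = (-65 + 20)*(-254) = -45*(-254) = 11430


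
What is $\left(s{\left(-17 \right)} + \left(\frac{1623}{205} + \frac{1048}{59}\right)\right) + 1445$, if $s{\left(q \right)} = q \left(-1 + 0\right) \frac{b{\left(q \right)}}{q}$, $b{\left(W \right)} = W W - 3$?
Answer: $\frac{14328702}{12095} \approx 1184.7$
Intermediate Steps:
$b{\left(W \right)} = -3 + W^{2}$ ($b{\left(W \right)} = W^{2} - 3 = -3 + W^{2}$)
$s{\left(q \right)} = 3 - q^{2}$ ($s{\left(q \right)} = q \left(-1 + 0\right) \frac{-3 + q^{2}}{q} = q \left(-1\right) \frac{-3 + q^{2}}{q} = - q \frac{-3 + q^{2}}{q} = 3 - q^{2}$)
$\left(s{\left(-17 \right)} + \left(\frac{1623}{205} + \frac{1048}{59}\right)\right) + 1445 = \left(\left(3 - \left(-17\right)^{2}\right) + \left(\frac{1623}{205} + \frac{1048}{59}\right)\right) + 1445 = \left(\left(3 - 289\right) + \left(1623 \cdot \frac{1}{205} + 1048 \cdot \frac{1}{59}\right)\right) + 1445 = \left(\left(3 - 289\right) + \left(\frac{1623}{205} + \frac{1048}{59}\right)\right) + 1445 = \left(-286 + \frac{310597}{12095}\right) + 1445 = - \frac{3148573}{12095} + 1445 = \frac{14328702}{12095}$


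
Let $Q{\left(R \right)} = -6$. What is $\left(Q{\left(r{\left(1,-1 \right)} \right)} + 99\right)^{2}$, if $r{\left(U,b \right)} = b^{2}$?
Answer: $8649$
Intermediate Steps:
$\left(Q{\left(r{\left(1,-1 \right)} \right)} + 99\right)^{2} = \left(-6 + 99\right)^{2} = 93^{2} = 8649$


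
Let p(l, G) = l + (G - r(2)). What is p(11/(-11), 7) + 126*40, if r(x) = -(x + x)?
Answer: 5050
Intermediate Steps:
r(x) = -2*x
p(l, G) = 4 + G + l (p(l, G) = l + (G - (-2)*2) = l + (G - 1*(-4)) = l + (G + 4) = l + (4 + G) = 4 + G + l)
p(11/(-11), 7) + 126*40 = (4 + 7 + 11/(-11)) + 126*40 = (4 + 7 + 11*(-1/11)) + 5040 = (4 + 7 - 1) + 5040 = 10 + 5040 = 5050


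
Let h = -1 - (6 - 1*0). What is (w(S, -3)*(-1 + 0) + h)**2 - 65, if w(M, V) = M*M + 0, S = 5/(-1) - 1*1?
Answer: 1784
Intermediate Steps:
S = -6 (S = 5*(-1) - 1 = -5 - 1 = -6)
w(M, V) = M**2 (w(M, V) = M**2 + 0 = M**2)
h = -7 (h = -1 - (6 + 0) = -1 - 1*6 = -1 - 6 = -7)
(w(S, -3)*(-1 + 0) + h)**2 - 65 = ((-6)**2*(-1 + 0) - 7)**2 - 65 = (36*(-1) - 7)**2 - 65 = (-36 - 7)**2 - 65 = (-43)**2 - 65 = 1849 - 65 = 1784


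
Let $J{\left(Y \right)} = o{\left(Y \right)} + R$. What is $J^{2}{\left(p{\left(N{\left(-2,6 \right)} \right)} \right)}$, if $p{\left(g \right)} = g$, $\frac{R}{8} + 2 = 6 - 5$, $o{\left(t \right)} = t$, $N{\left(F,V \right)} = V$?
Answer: $4$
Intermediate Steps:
$R = -8$ ($R = -16 + 8 \left(6 - 5\right) = -16 + 8 \cdot 1 = -16 + 8 = -8$)
$J{\left(Y \right)} = -8 + Y$ ($J{\left(Y \right)} = Y - 8 = -8 + Y$)
$J^{2}{\left(p{\left(N{\left(-2,6 \right)} \right)} \right)} = \left(-8 + 6\right)^{2} = \left(-2\right)^{2} = 4$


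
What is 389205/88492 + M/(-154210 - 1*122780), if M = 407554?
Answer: 5124330313/1750814220 ≈ 2.9268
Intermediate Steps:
389205/88492 + M/(-154210 - 1*122780) = 389205/88492 + 407554/(-154210 - 1*122780) = 389205*(1/88492) + 407554/(-154210 - 122780) = 389205/88492 + 407554/(-276990) = 389205/88492 + 407554*(-1/276990) = 389205/88492 - 29111/19785 = 5124330313/1750814220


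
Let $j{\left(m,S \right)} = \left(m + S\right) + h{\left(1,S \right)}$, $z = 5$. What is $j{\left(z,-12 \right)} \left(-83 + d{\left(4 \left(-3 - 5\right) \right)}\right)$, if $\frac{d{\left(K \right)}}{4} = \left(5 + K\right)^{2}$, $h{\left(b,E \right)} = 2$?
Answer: $-14165$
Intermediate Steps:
$d{\left(K \right)} = 4 \left(5 + K\right)^{2}$
$j{\left(m,S \right)} = 2 + S + m$ ($j{\left(m,S \right)} = \left(m + S\right) + 2 = \left(S + m\right) + 2 = 2 + S + m$)
$j{\left(z,-12 \right)} \left(-83 + d{\left(4 \left(-3 - 5\right) \right)}\right) = \left(2 - 12 + 5\right) \left(-83 + 4 \left(5 + 4 \left(-3 - 5\right)\right)^{2}\right) = - 5 \left(-83 + 4 \left(5 + 4 \left(-8\right)\right)^{2}\right) = - 5 \left(-83 + 4 \left(5 - 32\right)^{2}\right) = - 5 \left(-83 + 4 \left(-27\right)^{2}\right) = - 5 \left(-83 + 4 \cdot 729\right) = - 5 \left(-83 + 2916\right) = \left(-5\right) 2833 = -14165$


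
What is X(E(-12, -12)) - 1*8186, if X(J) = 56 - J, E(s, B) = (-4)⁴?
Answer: -8386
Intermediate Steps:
E(s, B) = 256
X(E(-12, -12)) - 1*8186 = (56 - 1*256) - 1*8186 = (56 - 256) - 8186 = -200 - 8186 = -8386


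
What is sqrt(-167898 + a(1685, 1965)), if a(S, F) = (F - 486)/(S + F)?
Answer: I*sqrt(89472628266)/730 ≈ 409.75*I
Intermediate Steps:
a(S, F) = (-486 + F)/(F + S)
sqrt(-167898 + a(1685, 1965)) = sqrt(-167898 + (-486 + 1965)/(1965 + 1685)) = sqrt(-167898 + 1479/3650) = sqrt(-612826221/3650) = I*sqrt(89472628266)/730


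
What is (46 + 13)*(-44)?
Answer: -2596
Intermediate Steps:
(46 + 13)*(-44) = 59*(-44) = -2596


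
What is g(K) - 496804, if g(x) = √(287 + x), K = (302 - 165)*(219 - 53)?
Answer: -496804 + √23029 ≈ -4.9665e+5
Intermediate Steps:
K = 22742 (K = 137*166 = 22742)
g(K) - 496804 = √(287 + 22742) - 496804 = √23029 - 496804 = -496804 + √23029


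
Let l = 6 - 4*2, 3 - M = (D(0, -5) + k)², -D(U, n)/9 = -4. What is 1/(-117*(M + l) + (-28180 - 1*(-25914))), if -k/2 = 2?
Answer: 1/117425 ≈ 8.5161e-6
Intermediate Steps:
D(U, n) = 36 (D(U, n) = -9*(-4) = 36)
k = -4 (k = -2*2 = -4)
M = -1021 (M = 3 - (36 - 4)² = 3 - 1*32² = 3 - 1*1024 = 3 - 1024 = -1021)
l = -2 (l = 6 - 8 = -2)
1/(-117*(M + l) + (-28180 - 1*(-25914))) = 1/(-117*(-1021 - 2) + (-28180 - 1*(-25914))) = 1/(-117*(-1023) + (-28180 + 25914)) = 1/(119691 - 2266) = 1/117425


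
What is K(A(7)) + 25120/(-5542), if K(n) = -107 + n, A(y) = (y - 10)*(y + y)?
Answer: -425439/2771 ≈ -153.53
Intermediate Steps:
A(y) = 2*y*(-10 + y) (A(y) = (-10 + y)*(2*y) = 2*y*(-10 + y))
K(A(7)) + 25120/(-5542) = (-107 + 2*7*(-10 + 7)) + 25120/(-5542) = (-107 + 2*7*(-3)) + 25120*(-1/5542) = (-107 - 42) - 12560/2771 = -149 - 12560/2771 = -425439/2771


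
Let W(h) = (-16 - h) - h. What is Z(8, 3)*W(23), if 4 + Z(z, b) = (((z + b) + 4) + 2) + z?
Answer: -1302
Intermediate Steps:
Z(z, b) = 2 + b + 2*z (Z(z, b) = -4 + ((((z + b) + 4) + 2) + z) = -4 + ((((b + z) + 4) + 2) + z) = -4 + (((4 + b + z) + 2) + z) = -4 + ((6 + b + z) + z) = -4 + (6 + b + 2*z) = 2 + b + 2*z)
W(h) = -16 - 2*h
Z(8, 3)*W(23) = (2 + 3 + 2*8)*(-16 - 2*23) = (2 + 3 + 16)*(-16 - 46) = 21*(-62) = -1302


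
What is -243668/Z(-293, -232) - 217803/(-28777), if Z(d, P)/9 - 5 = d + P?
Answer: 2007838019/33669090 ≈ 59.634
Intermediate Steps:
Z(d, P) = 45 + 9*P + 9*d (Z(d, P) = 45 + 9*(d + P) = 45 + 9*(P + d) = 45 + (9*P + 9*d) = 45 + 9*P + 9*d)
-243668/Z(-293, -232) - 217803/(-28777) = -243668/(45 + 9*(-232) + 9*(-293)) - 217803/(-28777) = -243668/(45 - 2088 - 2637) - 217803*(-1/28777) = -243668/(-4680) + 217803/28777 = -243668*(-1/4680) + 217803/28777 = 60917/1170 + 217803/28777 = 2007838019/33669090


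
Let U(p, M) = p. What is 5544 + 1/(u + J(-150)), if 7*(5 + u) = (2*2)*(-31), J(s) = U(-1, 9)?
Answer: 920297/166 ≈ 5544.0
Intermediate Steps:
J(s) = -1
u = -159/7 (u = -5 + ((2*2)*(-31))/7 = -5 + (4*(-31))/7 = -5 + (⅐)*(-124) = -5 - 124/7 = -159/7 ≈ -22.714)
5544 + 1/(u + J(-150)) = 5544 + 1/(-159/7 - 1) = 5544 + 1/(-166/7) = 5544 - 7/166 = 920297/166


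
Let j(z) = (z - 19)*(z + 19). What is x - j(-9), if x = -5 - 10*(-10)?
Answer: 375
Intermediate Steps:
j(z) = (-19 + z)*(19 + z)
x = 95 (x = -5 + 100 = 95)
x - j(-9) = 95 - (-361 + (-9)²) = 95 - (-361 + 81) = 95 - 1*(-280) = 95 + 280 = 375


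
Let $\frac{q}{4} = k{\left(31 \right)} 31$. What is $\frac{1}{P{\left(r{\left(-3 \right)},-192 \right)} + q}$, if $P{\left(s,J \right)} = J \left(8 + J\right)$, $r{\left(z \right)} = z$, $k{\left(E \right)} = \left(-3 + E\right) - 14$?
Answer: $\frac{1}{37064} \approx 2.698 \cdot 10^{-5}$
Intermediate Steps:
$k{\left(E \right)} = -17 + E$
$q = 1736$ ($q = 4 \left(-17 + 31\right) 31 = 4 \cdot 14 \cdot 31 = 4 \cdot 434 = 1736$)
$\frac{1}{P{\left(r{\left(-3 \right)},-192 \right)} + q} = \frac{1}{- 192 \left(8 - 192\right) + 1736} = \frac{1}{\left(-192\right) \left(-184\right) + 1736} = \frac{1}{35328 + 1736} = \frac{1}{37064}$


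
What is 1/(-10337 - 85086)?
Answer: -1/95423 ≈ -1.0480e-5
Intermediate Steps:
1/(-10337 - 85086) = 1/(-95423) = -1/95423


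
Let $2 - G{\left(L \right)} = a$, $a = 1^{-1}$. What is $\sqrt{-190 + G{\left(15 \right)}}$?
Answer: $3 i \sqrt{21} \approx 13.748 i$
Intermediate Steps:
$a = 1$
$G{\left(L \right)} = 1$ ($G{\left(L \right)} = 2 - 1 = 1$)
$\sqrt{-190 + G{\left(15 \right)}} = \sqrt{-190 + 1} = \sqrt{-189} = 3 i \sqrt{21}$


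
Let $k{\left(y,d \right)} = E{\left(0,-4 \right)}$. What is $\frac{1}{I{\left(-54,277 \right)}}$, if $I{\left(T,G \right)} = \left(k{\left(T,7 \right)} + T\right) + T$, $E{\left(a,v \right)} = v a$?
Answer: $- \frac{1}{108} \approx -0.0092593$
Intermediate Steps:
$E{\left(a,v \right)} = a v$
$k{\left(y,d \right)} = 0$ ($k{\left(y,d \right)} = 0 \left(-4\right) = 0$)
$I{\left(T,G \right)} = 2 T$ ($I{\left(T,G \right)} = \left(0 + T\right) + T = T + T = 2 T$)
$\frac{1}{I{\left(-54,277 \right)}} = \frac{1}{2 \left(-54\right)} = \frac{1}{-108} = - \frac{1}{108}$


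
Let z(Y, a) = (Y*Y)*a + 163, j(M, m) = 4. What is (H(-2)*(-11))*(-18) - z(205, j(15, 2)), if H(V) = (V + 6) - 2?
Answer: -167867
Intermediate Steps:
H(V) = 4 + V (H(V) = (6 + V) - 2 = 4 + V)
z(Y, a) = 163 + a*Y² (z(Y, a) = Y²*a + 163 = a*Y² + 163 = 163 + a*Y²)
(H(-2)*(-11))*(-18) - z(205, j(15, 2)) = ((4 - 2)*(-11))*(-18) - (163 + 4*205²) = (2*(-11))*(-18) - (163 + 4*42025) = -22*(-18) - (163 + 168100) = 396 - 1*168263 = 396 - 168263 = -167867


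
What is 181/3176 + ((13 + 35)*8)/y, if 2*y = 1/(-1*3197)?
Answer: -7798019915/3176 ≈ -2.4553e+6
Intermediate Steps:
y = -1/6394 (y = 1/(2*((-1*3197))) = (½)/(-3197) = (½)*(-1/3197) = -1/6394 ≈ -0.00015640)
181/3176 + ((13 + 35)*8)/y = 181/3176 + ((13 + 35)*8)/(-1/6394) = 181*(1/3176) + (48*8)*(-6394) = 181/3176 + 384*(-6394) = 181/3176 - 2455296 = -7798019915/3176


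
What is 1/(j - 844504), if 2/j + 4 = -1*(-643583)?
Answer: -643579/543505039814 ≈ -1.1841e-6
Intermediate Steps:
j = 2/643579 (j = 2/(-4 - 1*(-643583)) = 2/(-4 + 643583) = 2/643579 ≈ 3.1076e-6)
1/(j - 844504) = 1/(2/643579 - 844504) = 1/(-543505039814/643579) = -643579/543505039814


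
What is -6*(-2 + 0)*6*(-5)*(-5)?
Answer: 1800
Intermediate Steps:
-6*(-2 + 0)*6*(-5)*(-5) = -6*(-2*6)*(-5)*(-5) = -(-72)*(-5)*(-5) = -6*60*(-5) = -360*(-5) = 1800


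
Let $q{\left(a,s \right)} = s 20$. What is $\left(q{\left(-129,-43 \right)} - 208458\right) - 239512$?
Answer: $-448830$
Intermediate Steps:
$q{\left(a,s \right)} = 20 s$
$\left(q{\left(-129,-43 \right)} - 208458\right) - 239512 = \left(20 \left(-43\right) - 208458\right) - 239512 = \left(-860 - 208458\right) - 239512 = -209318 - 239512 = -448830$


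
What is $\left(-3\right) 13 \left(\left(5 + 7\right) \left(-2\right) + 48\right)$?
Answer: $-936$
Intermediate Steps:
$\left(-3\right) 13 \left(\left(5 + 7\right) \left(-2\right) + 48\right) = - 39 \left(12 \left(-2\right) + 48\right) = - 39 \left(-24 + 48\right) = \left(-39\right) 24 = -936$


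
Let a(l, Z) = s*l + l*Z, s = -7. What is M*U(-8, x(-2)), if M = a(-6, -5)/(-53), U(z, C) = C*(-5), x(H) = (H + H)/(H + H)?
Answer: 360/53 ≈ 6.7924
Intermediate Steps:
x(H) = 1 (x(H) = (2*H)/((2*H)) = (2*H)*(1/(2*H)) = 1)
a(l, Z) = -7*l + Z*l (a(l, Z) = -7*l + l*Z = -7*l + Z*l)
U(z, C) = -5*C
M = -72/53 (M = -6*(-7 - 5)/(-53) = -6*(-12)*(-1/53) = 72*(-1/53) = -72/53 ≈ -1.3585)
M*U(-8, x(-2)) = -(-360)/53 = -72/53*(-5) = 360/53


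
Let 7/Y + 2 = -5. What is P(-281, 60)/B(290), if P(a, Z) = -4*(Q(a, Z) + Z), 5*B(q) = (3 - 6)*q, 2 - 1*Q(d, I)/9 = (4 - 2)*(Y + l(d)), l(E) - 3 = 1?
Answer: 16/29 ≈ 0.55172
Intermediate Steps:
Y = -1 (Y = 7/(-2 - 5) = 7/(-7) = 7*(-⅐) = -1)
l(E) = 4 (l(E) = 3 + 1 = 4)
Q(d, I) = -36 (Q(d, I) = 18 - 9*(4 - 2)*(-1 + 4) = 18 - 18*3 = 18 - 9*6 = 18 - 54 = -36)
B(q) = -3*q/5 (B(q) = ((3 - 6)*q)/5 = (-3*q)/5 = -3*q/5)
P(a, Z) = 144 - 4*Z (P(a, Z) = -4*(-36 + Z) = 144 - 4*Z)
P(-281, 60)/B(290) = (144 - 4*60)/((-⅗*290)) = (144 - 240)/(-174) = -96*(-1/174) = 16/29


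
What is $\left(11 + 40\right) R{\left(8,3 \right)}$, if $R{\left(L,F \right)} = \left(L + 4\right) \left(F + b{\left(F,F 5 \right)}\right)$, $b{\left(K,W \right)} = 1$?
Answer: $2448$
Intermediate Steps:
$R{\left(L,F \right)} = \left(1 + F\right) \left(4 + L\right)$ ($R{\left(L,F \right)} = \left(L + 4\right) \left(F + 1\right) = \left(4 + L\right) \left(1 + F\right) = \left(1 + F\right) \left(4 + L\right)$)
$\left(11 + 40\right) R{\left(8,3 \right)} = \left(11 + 40\right) \left(4 + 8 + 4 \cdot 3 + 3 \cdot 8\right) = 51 \left(4 + 8 + 12 + 24\right) = 51 \cdot 48 = 2448$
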